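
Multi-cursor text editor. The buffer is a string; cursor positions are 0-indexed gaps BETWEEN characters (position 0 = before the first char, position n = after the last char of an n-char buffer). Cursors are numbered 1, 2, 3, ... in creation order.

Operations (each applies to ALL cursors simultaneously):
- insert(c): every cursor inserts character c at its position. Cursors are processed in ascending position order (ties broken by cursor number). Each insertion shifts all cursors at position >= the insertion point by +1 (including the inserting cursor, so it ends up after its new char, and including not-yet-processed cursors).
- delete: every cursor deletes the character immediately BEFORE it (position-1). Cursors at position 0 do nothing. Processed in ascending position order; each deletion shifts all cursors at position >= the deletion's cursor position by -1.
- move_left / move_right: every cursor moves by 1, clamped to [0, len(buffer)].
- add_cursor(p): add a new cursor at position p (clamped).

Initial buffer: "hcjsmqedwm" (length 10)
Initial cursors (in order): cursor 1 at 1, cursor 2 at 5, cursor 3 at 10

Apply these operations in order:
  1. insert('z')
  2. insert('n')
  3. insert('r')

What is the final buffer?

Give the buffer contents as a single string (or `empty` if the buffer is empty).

Answer: hznrcjsmznrqedwmznr

Derivation:
After op 1 (insert('z')): buffer="hzcjsmzqedwmz" (len 13), cursors c1@2 c2@7 c3@13, authorship .1....2.....3
After op 2 (insert('n')): buffer="hzncjsmznqedwmzn" (len 16), cursors c1@3 c2@9 c3@16, authorship .11....22.....33
After op 3 (insert('r')): buffer="hznrcjsmznrqedwmznr" (len 19), cursors c1@4 c2@11 c3@19, authorship .111....222.....333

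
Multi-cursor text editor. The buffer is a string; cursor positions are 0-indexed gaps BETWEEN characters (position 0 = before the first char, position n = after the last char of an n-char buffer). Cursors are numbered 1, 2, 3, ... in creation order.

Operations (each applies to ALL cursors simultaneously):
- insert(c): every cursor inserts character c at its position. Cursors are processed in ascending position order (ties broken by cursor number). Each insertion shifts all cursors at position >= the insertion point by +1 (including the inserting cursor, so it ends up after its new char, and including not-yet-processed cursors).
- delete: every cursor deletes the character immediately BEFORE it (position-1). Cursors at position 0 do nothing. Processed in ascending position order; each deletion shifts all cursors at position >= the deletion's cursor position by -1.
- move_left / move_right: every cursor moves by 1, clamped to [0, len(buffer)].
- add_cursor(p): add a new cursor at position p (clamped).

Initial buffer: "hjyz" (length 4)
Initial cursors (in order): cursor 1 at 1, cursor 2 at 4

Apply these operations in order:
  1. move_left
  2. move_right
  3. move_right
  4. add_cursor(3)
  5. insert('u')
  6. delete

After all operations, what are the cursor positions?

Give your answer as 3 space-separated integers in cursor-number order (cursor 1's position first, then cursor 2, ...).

After op 1 (move_left): buffer="hjyz" (len 4), cursors c1@0 c2@3, authorship ....
After op 2 (move_right): buffer="hjyz" (len 4), cursors c1@1 c2@4, authorship ....
After op 3 (move_right): buffer="hjyz" (len 4), cursors c1@2 c2@4, authorship ....
After op 4 (add_cursor(3)): buffer="hjyz" (len 4), cursors c1@2 c3@3 c2@4, authorship ....
After op 5 (insert('u')): buffer="hjuyuzu" (len 7), cursors c1@3 c3@5 c2@7, authorship ..1.3.2
After op 6 (delete): buffer="hjyz" (len 4), cursors c1@2 c3@3 c2@4, authorship ....

Answer: 2 4 3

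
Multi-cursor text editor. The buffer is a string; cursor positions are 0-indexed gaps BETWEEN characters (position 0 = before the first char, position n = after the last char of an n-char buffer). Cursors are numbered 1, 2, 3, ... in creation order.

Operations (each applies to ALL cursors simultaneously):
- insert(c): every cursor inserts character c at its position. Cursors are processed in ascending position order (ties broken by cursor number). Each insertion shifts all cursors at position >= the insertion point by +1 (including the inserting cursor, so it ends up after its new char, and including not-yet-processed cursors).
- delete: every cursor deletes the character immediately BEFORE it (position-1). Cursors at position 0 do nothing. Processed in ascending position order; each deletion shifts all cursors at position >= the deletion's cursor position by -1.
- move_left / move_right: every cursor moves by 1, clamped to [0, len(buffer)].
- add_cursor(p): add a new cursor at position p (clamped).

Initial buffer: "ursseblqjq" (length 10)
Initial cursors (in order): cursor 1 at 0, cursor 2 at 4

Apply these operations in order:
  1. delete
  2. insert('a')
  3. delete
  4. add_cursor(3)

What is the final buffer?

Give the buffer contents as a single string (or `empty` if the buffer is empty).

After op 1 (delete): buffer="urseblqjq" (len 9), cursors c1@0 c2@3, authorship .........
After op 2 (insert('a')): buffer="aursaeblqjq" (len 11), cursors c1@1 c2@5, authorship 1...2......
After op 3 (delete): buffer="urseblqjq" (len 9), cursors c1@0 c2@3, authorship .........
After op 4 (add_cursor(3)): buffer="urseblqjq" (len 9), cursors c1@0 c2@3 c3@3, authorship .........

Answer: urseblqjq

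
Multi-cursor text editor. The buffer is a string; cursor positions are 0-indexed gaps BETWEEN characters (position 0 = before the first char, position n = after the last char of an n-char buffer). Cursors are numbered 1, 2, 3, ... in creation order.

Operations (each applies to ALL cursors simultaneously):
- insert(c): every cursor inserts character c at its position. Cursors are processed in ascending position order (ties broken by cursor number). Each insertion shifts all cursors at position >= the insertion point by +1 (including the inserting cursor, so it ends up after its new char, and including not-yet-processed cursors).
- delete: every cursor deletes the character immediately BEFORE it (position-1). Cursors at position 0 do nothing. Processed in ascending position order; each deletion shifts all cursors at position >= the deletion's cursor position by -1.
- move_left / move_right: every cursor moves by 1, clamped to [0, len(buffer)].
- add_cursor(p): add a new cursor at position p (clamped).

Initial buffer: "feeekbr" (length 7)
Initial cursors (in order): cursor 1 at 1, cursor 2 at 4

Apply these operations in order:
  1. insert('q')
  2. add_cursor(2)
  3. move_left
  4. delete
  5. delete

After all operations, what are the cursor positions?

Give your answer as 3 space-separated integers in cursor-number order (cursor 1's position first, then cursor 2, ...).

After op 1 (insert('q')): buffer="fqeeeqkbr" (len 9), cursors c1@2 c2@6, authorship .1...2...
After op 2 (add_cursor(2)): buffer="fqeeeqkbr" (len 9), cursors c1@2 c3@2 c2@6, authorship .1...2...
After op 3 (move_left): buffer="fqeeeqkbr" (len 9), cursors c1@1 c3@1 c2@5, authorship .1...2...
After op 4 (delete): buffer="qeeqkbr" (len 7), cursors c1@0 c3@0 c2@3, authorship 1..2...
After op 5 (delete): buffer="qeqkbr" (len 6), cursors c1@0 c3@0 c2@2, authorship 1.2...

Answer: 0 2 0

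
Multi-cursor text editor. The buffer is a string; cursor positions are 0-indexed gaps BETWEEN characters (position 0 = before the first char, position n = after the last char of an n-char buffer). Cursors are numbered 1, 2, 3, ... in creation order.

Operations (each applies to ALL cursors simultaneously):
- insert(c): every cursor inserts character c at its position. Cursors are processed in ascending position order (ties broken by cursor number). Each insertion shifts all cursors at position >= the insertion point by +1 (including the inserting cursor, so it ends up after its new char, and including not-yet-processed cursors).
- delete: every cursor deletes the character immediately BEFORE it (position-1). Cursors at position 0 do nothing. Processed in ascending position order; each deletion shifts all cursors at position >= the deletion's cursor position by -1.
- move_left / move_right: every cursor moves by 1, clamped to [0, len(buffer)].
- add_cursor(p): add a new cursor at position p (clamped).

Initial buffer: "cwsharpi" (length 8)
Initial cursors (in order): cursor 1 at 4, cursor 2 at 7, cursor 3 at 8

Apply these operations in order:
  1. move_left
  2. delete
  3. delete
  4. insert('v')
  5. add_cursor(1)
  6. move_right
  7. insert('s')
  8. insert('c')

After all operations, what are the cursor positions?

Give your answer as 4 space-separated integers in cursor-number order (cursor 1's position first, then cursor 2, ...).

Answer: 13 13 13 4

Derivation:
After op 1 (move_left): buffer="cwsharpi" (len 8), cursors c1@3 c2@6 c3@7, authorship ........
After op 2 (delete): buffer="cwhai" (len 5), cursors c1@2 c2@4 c3@4, authorship .....
After op 3 (delete): buffer="ci" (len 2), cursors c1@1 c2@1 c3@1, authorship ..
After op 4 (insert('v')): buffer="cvvvi" (len 5), cursors c1@4 c2@4 c3@4, authorship .123.
After op 5 (add_cursor(1)): buffer="cvvvi" (len 5), cursors c4@1 c1@4 c2@4 c3@4, authorship .123.
After op 6 (move_right): buffer="cvvvi" (len 5), cursors c4@2 c1@5 c2@5 c3@5, authorship .123.
After op 7 (insert('s')): buffer="cvsvvisss" (len 9), cursors c4@3 c1@9 c2@9 c3@9, authorship .1423.123
After op 8 (insert('c')): buffer="cvscvvisssccc" (len 13), cursors c4@4 c1@13 c2@13 c3@13, authorship .14423.123123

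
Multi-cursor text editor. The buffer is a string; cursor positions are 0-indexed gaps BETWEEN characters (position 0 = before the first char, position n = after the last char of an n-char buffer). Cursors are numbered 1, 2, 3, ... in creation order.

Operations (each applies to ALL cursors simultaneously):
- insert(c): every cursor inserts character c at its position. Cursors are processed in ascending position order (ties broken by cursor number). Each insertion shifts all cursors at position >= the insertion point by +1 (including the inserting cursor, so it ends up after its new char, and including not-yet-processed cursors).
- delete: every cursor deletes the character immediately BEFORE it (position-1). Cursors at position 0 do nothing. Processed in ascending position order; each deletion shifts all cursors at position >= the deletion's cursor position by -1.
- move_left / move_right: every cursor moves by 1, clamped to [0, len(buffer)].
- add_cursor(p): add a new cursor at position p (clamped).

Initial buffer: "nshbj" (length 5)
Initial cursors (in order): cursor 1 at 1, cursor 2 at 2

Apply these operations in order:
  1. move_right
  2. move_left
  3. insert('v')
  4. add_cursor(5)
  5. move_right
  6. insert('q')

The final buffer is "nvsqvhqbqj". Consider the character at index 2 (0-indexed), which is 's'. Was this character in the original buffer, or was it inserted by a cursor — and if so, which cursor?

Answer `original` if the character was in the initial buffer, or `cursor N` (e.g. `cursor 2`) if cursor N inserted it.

After op 1 (move_right): buffer="nshbj" (len 5), cursors c1@2 c2@3, authorship .....
After op 2 (move_left): buffer="nshbj" (len 5), cursors c1@1 c2@2, authorship .....
After op 3 (insert('v')): buffer="nvsvhbj" (len 7), cursors c1@2 c2@4, authorship .1.2...
After op 4 (add_cursor(5)): buffer="nvsvhbj" (len 7), cursors c1@2 c2@4 c3@5, authorship .1.2...
After op 5 (move_right): buffer="nvsvhbj" (len 7), cursors c1@3 c2@5 c3@6, authorship .1.2...
After op 6 (insert('q')): buffer="nvsqvhqbqj" (len 10), cursors c1@4 c2@7 c3@9, authorship .1.12.2.3.
Authorship (.=original, N=cursor N): . 1 . 1 2 . 2 . 3 .
Index 2: author = original

Answer: original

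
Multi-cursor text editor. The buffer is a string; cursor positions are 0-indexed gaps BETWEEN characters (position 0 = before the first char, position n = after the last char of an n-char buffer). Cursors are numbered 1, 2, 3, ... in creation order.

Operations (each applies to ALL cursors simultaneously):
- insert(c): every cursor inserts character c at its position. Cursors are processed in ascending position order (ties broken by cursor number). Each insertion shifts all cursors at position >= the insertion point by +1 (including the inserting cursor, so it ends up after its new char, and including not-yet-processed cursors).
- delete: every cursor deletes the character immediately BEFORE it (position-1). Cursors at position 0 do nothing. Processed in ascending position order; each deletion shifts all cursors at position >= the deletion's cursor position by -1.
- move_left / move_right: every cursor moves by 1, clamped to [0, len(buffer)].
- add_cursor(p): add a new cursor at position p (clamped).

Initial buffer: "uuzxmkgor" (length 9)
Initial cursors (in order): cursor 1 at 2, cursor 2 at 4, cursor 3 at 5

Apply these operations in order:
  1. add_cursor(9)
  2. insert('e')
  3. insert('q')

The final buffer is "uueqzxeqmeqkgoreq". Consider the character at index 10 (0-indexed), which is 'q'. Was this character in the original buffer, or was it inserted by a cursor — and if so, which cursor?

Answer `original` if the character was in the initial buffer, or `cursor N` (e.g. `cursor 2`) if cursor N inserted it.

After op 1 (add_cursor(9)): buffer="uuzxmkgor" (len 9), cursors c1@2 c2@4 c3@5 c4@9, authorship .........
After op 2 (insert('e')): buffer="uuezxemekgore" (len 13), cursors c1@3 c2@6 c3@8 c4@13, authorship ..1..2.3....4
After op 3 (insert('q')): buffer="uueqzxeqmeqkgoreq" (len 17), cursors c1@4 c2@8 c3@11 c4@17, authorship ..11..22.33....44
Authorship (.=original, N=cursor N): . . 1 1 . . 2 2 . 3 3 . . . . 4 4
Index 10: author = 3

Answer: cursor 3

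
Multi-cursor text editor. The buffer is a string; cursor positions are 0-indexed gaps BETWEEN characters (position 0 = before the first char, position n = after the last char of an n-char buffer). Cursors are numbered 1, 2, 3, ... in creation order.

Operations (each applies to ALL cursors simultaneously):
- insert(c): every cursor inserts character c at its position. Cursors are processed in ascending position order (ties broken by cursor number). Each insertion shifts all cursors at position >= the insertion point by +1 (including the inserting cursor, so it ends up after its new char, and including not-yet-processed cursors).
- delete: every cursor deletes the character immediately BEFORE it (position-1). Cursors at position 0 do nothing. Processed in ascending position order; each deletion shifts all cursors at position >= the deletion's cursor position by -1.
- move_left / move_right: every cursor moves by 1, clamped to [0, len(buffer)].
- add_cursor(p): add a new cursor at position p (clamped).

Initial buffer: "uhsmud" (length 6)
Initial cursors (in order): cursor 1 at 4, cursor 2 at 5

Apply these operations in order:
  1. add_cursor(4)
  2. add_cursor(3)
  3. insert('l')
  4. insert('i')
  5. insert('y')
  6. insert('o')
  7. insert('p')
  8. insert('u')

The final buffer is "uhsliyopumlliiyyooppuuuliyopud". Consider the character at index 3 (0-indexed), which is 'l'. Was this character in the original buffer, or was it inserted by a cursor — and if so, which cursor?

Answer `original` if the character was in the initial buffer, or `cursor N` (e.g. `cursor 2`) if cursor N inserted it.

After op 1 (add_cursor(4)): buffer="uhsmud" (len 6), cursors c1@4 c3@4 c2@5, authorship ......
After op 2 (add_cursor(3)): buffer="uhsmud" (len 6), cursors c4@3 c1@4 c3@4 c2@5, authorship ......
After op 3 (insert('l')): buffer="uhslmlluld" (len 10), cursors c4@4 c1@7 c3@7 c2@9, authorship ...4.13.2.
After op 4 (insert('i')): buffer="uhslimlliiulid" (len 14), cursors c4@5 c1@10 c3@10 c2@13, authorship ...44.1313.22.
After op 5 (insert('y')): buffer="uhsliymlliiyyuliyd" (len 18), cursors c4@6 c1@13 c3@13 c2@17, authorship ...444.131313.222.
After op 6 (insert('o')): buffer="uhsliyomlliiyyoouliyod" (len 22), cursors c4@7 c1@16 c3@16 c2@21, authorship ...4444.13131313.2222.
After op 7 (insert('p')): buffer="uhsliyopmlliiyyooppuliyopd" (len 26), cursors c4@8 c1@19 c3@19 c2@25, authorship ...44444.1313131313.22222.
After op 8 (insert('u')): buffer="uhsliyopumlliiyyooppuuuliyopud" (len 30), cursors c4@9 c1@22 c3@22 c2@29, authorship ...444444.131313131313.222222.
Authorship (.=original, N=cursor N): . . . 4 4 4 4 4 4 . 1 3 1 3 1 3 1 3 1 3 1 3 . 2 2 2 2 2 2 .
Index 3: author = 4

Answer: cursor 4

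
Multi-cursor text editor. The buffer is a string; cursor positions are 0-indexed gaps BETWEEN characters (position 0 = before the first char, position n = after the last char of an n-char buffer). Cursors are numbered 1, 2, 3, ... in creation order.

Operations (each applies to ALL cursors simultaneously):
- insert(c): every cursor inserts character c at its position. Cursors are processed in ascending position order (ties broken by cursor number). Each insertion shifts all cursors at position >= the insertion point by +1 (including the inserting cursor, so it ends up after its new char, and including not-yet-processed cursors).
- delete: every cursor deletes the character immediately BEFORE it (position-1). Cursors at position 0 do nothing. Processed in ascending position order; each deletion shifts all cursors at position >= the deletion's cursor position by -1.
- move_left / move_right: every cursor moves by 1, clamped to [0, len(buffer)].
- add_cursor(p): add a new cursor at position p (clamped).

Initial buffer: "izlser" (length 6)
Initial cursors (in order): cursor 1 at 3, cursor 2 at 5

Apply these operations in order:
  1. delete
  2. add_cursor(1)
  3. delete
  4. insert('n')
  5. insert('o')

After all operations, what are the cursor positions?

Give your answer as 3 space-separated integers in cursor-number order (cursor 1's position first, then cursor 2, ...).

After op 1 (delete): buffer="izsr" (len 4), cursors c1@2 c2@3, authorship ....
After op 2 (add_cursor(1)): buffer="izsr" (len 4), cursors c3@1 c1@2 c2@3, authorship ....
After op 3 (delete): buffer="r" (len 1), cursors c1@0 c2@0 c3@0, authorship .
After op 4 (insert('n')): buffer="nnnr" (len 4), cursors c1@3 c2@3 c3@3, authorship 123.
After op 5 (insert('o')): buffer="nnnooor" (len 7), cursors c1@6 c2@6 c3@6, authorship 123123.

Answer: 6 6 6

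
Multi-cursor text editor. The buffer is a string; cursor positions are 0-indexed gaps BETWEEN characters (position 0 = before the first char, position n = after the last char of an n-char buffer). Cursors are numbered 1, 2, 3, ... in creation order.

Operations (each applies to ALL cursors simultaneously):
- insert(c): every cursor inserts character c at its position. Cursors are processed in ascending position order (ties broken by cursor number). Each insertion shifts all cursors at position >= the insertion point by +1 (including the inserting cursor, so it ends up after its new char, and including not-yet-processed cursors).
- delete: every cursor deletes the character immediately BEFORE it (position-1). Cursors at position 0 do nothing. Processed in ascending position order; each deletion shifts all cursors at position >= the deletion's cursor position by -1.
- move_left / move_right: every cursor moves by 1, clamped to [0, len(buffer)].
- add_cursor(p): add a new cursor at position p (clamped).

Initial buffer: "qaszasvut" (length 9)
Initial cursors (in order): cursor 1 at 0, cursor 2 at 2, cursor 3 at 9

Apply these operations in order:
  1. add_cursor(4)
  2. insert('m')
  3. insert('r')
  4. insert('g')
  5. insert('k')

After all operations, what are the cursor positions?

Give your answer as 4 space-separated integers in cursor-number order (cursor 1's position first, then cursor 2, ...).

Answer: 4 10 25 16

Derivation:
After op 1 (add_cursor(4)): buffer="qaszasvut" (len 9), cursors c1@0 c2@2 c4@4 c3@9, authorship .........
After op 2 (insert('m')): buffer="mqamszmasvutm" (len 13), cursors c1@1 c2@4 c4@7 c3@13, authorship 1..2..4.....3
After op 3 (insert('r')): buffer="mrqamrszmrasvutmr" (len 17), cursors c1@2 c2@6 c4@10 c3@17, authorship 11..22..44.....33
After op 4 (insert('g')): buffer="mrgqamrgszmrgasvutmrg" (len 21), cursors c1@3 c2@8 c4@13 c3@21, authorship 111..222..444.....333
After op 5 (insert('k')): buffer="mrgkqamrgkszmrgkasvutmrgk" (len 25), cursors c1@4 c2@10 c4@16 c3@25, authorship 1111..2222..4444.....3333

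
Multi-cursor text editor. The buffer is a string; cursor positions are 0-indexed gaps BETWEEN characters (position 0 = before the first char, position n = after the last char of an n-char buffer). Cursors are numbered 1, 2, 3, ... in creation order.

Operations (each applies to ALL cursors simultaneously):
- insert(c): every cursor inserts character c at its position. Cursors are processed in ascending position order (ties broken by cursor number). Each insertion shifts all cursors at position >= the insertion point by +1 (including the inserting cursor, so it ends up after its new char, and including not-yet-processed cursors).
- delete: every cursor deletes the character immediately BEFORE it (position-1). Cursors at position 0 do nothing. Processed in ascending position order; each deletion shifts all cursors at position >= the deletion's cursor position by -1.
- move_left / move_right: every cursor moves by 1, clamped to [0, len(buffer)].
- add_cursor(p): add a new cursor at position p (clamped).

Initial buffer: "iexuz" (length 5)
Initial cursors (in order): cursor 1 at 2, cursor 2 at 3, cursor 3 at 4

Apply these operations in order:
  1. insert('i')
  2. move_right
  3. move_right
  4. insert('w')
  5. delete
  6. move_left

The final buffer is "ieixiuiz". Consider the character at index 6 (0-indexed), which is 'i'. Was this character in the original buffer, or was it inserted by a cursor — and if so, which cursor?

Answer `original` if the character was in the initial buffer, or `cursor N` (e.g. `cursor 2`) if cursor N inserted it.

Answer: cursor 3

Derivation:
After op 1 (insert('i')): buffer="ieixiuiz" (len 8), cursors c1@3 c2@5 c3@7, authorship ..1.2.3.
After op 2 (move_right): buffer="ieixiuiz" (len 8), cursors c1@4 c2@6 c3@8, authorship ..1.2.3.
After op 3 (move_right): buffer="ieixiuiz" (len 8), cursors c1@5 c2@7 c3@8, authorship ..1.2.3.
After op 4 (insert('w')): buffer="ieixiwuiwzw" (len 11), cursors c1@6 c2@9 c3@11, authorship ..1.21.32.3
After op 5 (delete): buffer="ieixiuiz" (len 8), cursors c1@5 c2@7 c3@8, authorship ..1.2.3.
After op 6 (move_left): buffer="ieixiuiz" (len 8), cursors c1@4 c2@6 c3@7, authorship ..1.2.3.
Authorship (.=original, N=cursor N): . . 1 . 2 . 3 .
Index 6: author = 3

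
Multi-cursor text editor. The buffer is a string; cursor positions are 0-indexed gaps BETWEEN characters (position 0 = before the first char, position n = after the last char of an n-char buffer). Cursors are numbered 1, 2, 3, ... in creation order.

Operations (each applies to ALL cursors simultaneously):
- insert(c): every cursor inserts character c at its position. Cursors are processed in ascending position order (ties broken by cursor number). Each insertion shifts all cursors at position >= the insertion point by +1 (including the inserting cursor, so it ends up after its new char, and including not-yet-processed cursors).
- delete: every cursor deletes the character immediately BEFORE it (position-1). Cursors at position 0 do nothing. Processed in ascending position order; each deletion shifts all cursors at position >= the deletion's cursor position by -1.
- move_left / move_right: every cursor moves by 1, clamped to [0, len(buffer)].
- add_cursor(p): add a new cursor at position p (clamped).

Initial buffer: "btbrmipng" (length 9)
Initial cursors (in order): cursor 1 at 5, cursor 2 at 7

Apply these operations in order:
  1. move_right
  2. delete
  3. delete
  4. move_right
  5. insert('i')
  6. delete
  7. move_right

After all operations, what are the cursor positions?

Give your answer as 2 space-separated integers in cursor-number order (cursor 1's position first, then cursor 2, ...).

Answer: 5 5

Derivation:
After op 1 (move_right): buffer="btbrmipng" (len 9), cursors c1@6 c2@8, authorship .........
After op 2 (delete): buffer="btbrmpg" (len 7), cursors c1@5 c2@6, authorship .......
After op 3 (delete): buffer="btbrg" (len 5), cursors c1@4 c2@4, authorship .....
After op 4 (move_right): buffer="btbrg" (len 5), cursors c1@5 c2@5, authorship .....
After op 5 (insert('i')): buffer="btbrgii" (len 7), cursors c1@7 c2@7, authorship .....12
After op 6 (delete): buffer="btbrg" (len 5), cursors c1@5 c2@5, authorship .....
After op 7 (move_right): buffer="btbrg" (len 5), cursors c1@5 c2@5, authorship .....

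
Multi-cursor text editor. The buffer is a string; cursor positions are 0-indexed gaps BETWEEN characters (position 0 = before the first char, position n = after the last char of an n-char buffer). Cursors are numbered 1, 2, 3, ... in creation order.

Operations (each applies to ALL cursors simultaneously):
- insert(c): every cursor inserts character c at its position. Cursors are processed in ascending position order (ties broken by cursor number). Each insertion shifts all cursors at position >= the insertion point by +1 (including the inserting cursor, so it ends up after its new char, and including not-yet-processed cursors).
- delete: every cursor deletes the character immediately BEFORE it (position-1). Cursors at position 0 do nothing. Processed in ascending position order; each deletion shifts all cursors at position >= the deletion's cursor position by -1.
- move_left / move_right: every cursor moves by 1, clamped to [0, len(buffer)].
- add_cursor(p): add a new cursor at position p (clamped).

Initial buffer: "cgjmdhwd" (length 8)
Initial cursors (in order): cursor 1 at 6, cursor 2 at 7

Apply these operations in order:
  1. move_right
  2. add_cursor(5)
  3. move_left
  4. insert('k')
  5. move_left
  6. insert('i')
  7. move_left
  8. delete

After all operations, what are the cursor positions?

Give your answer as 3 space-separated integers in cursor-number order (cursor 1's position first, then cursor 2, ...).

After op 1 (move_right): buffer="cgjmdhwd" (len 8), cursors c1@7 c2@8, authorship ........
After op 2 (add_cursor(5)): buffer="cgjmdhwd" (len 8), cursors c3@5 c1@7 c2@8, authorship ........
After op 3 (move_left): buffer="cgjmdhwd" (len 8), cursors c3@4 c1@6 c2@7, authorship ........
After op 4 (insert('k')): buffer="cgjmkdhkwkd" (len 11), cursors c3@5 c1@8 c2@10, authorship ....3..1.2.
After op 5 (move_left): buffer="cgjmkdhkwkd" (len 11), cursors c3@4 c1@7 c2@9, authorship ....3..1.2.
After op 6 (insert('i')): buffer="cgjmikdhikwikd" (len 14), cursors c3@5 c1@9 c2@12, authorship ....33..11.22.
After op 7 (move_left): buffer="cgjmikdhikwikd" (len 14), cursors c3@4 c1@8 c2@11, authorship ....33..11.22.
After op 8 (delete): buffer="cgjikdikikd" (len 11), cursors c3@3 c1@6 c2@8, authorship ...33.1122.

Answer: 6 8 3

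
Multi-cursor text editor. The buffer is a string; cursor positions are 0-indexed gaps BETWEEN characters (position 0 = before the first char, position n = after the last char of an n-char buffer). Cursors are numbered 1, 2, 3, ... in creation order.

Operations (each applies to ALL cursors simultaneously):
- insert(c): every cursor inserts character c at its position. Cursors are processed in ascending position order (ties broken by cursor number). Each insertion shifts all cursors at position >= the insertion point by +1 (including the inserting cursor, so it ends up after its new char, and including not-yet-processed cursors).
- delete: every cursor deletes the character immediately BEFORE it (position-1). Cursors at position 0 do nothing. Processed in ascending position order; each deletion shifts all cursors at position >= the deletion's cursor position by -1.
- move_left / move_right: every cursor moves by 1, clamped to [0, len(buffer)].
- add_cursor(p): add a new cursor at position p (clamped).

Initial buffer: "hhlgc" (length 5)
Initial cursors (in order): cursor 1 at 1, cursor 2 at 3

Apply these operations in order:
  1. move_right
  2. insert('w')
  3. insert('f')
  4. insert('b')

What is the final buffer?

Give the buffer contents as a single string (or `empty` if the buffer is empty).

Answer: hhwfblgwfbc

Derivation:
After op 1 (move_right): buffer="hhlgc" (len 5), cursors c1@2 c2@4, authorship .....
After op 2 (insert('w')): buffer="hhwlgwc" (len 7), cursors c1@3 c2@6, authorship ..1..2.
After op 3 (insert('f')): buffer="hhwflgwfc" (len 9), cursors c1@4 c2@8, authorship ..11..22.
After op 4 (insert('b')): buffer="hhwfblgwfbc" (len 11), cursors c1@5 c2@10, authorship ..111..222.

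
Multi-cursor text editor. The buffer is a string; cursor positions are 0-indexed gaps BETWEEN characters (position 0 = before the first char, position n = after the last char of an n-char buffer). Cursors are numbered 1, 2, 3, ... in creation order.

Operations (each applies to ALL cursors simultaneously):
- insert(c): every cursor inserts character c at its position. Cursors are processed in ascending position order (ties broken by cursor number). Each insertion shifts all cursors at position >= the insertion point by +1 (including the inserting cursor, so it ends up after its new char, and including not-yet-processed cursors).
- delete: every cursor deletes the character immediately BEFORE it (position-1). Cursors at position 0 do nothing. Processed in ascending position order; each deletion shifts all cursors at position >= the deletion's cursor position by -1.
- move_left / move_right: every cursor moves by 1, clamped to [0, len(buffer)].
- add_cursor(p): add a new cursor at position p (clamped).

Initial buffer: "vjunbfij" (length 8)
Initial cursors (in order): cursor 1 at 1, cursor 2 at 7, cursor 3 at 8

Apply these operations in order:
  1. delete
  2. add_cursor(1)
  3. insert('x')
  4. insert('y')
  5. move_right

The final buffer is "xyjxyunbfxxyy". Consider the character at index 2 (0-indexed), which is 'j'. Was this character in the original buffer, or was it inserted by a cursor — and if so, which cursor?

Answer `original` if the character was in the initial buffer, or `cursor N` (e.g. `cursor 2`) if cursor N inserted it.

After op 1 (delete): buffer="junbf" (len 5), cursors c1@0 c2@5 c3@5, authorship .....
After op 2 (add_cursor(1)): buffer="junbf" (len 5), cursors c1@0 c4@1 c2@5 c3@5, authorship .....
After op 3 (insert('x')): buffer="xjxunbfxx" (len 9), cursors c1@1 c4@3 c2@9 c3@9, authorship 1.4....23
After op 4 (insert('y')): buffer="xyjxyunbfxxyy" (len 13), cursors c1@2 c4@5 c2@13 c3@13, authorship 11.44....2323
After op 5 (move_right): buffer="xyjxyunbfxxyy" (len 13), cursors c1@3 c4@6 c2@13 c3@13, authorship 11.44....2323
Authorship (.=original, N=cursor N): 1 1 . 4 4 . . . . 2 3 2 3
Index 2: author = original

Answer: original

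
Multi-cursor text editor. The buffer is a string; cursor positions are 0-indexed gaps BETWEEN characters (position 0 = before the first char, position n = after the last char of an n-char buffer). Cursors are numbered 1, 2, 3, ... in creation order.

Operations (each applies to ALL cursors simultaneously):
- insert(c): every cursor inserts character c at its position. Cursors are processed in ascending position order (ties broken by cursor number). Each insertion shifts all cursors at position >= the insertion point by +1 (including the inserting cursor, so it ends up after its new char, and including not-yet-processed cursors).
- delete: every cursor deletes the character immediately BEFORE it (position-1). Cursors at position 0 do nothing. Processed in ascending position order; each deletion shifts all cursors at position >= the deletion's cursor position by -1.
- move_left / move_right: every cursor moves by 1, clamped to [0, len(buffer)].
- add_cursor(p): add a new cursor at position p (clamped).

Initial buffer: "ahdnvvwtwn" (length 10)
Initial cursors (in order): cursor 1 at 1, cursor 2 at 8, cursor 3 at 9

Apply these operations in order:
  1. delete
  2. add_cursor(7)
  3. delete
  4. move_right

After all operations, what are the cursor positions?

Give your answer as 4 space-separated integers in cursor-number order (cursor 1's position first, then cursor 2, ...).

After op 1 (delete): buffer="hdnvvwn" (len 7), cursors c1@0 c2@6 c3@6, authorship .......
After op 2 (add_cursor(7)): buffer="hdnvvwn" (len 7), cursors c1@0 c2@6 c3@6 c4@7, authorship .......
After op 3 (delete): buffer="hdnv" (len 4), cursors c1@0 c2@4 c3@4 c4@4, authorship ....
After op 4 (move_right): buffer="hdnv" (len 4), cursors c1@1 c2@4 c3@4 c4@4, authorship ....

Answer: 1 4 4 4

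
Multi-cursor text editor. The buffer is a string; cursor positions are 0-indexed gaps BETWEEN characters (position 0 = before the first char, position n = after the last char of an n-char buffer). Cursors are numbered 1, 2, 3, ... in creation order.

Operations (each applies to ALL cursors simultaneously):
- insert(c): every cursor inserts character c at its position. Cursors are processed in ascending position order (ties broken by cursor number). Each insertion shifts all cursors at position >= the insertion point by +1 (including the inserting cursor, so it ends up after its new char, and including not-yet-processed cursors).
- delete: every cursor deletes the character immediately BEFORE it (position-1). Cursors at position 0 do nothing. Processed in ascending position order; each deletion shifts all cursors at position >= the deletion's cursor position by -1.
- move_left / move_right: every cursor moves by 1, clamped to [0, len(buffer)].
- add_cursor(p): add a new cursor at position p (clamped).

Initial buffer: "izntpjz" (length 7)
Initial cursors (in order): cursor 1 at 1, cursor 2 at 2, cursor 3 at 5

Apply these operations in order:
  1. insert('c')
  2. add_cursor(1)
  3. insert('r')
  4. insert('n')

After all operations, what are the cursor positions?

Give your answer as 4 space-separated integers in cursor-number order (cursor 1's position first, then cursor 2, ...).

After op 1 (insert('c')): buffer="iczcntpcjz" (len 10), cursors c1@2 c2@4 c3@8, authorship .1.2...3..
After op 2 (add_cursor(1)): buffer="iczcntpcjz" (len 10), cursors c4@1 c1@2 c2@4 c3@8, authorship .1.2...3..
After op 3 (insert('r')): buffer="ircrzcrntpcrjz" (len 14), cursors c4@2 c1@4 c2@7 c3@12, authorship .411.22...33..
After op 4 (insert('n')): buffer="irncrnzcrnntpcrnjz" (len 18), cursors c4@3 c1@6 c2@10 c3@16, authorship .44111.222...333..

Answer: 6 10 16 3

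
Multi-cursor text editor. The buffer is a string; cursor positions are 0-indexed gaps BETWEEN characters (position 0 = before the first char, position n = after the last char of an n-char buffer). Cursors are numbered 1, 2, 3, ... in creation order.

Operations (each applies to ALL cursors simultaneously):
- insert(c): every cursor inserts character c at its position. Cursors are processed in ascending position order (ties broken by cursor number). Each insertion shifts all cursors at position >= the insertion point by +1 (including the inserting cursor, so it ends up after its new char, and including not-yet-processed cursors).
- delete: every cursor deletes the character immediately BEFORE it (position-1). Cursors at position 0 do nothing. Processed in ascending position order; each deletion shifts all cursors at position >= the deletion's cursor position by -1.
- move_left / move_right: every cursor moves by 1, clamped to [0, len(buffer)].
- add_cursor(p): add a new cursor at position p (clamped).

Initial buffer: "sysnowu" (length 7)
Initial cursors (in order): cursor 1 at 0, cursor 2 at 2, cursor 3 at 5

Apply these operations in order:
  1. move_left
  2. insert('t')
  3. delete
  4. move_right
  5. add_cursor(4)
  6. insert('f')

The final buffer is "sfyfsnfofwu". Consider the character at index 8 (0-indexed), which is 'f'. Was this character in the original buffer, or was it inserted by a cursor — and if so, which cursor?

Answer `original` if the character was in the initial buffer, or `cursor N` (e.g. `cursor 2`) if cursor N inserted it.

Answer: cursor 3

Derivation:
After op 1 (move_left): buffer="sysnowu" (len 7), cursors c1@0 c2@1 c3@4, authorship .......
After op 2 (insert('t')): buffer="tstysntowu" (len 10), cursors c1@1 c2@3 c3@7, authorship 1.2...3...
After op 3 (delete): buffer="sysnowu" (len 7), cursors c1@0 c2@1 c3@4, authorship .......
After op 4 (move_right): buffer="sysnowu" (len 7), cursors c1@1 c2@2 c3@5, authorship .......
After op 5 (add_cursor(4)): buffer="sysnowu" (len 7), cursors c1@1 c2@2 c4@4 c3@5, authorship .......
After op 6 (insert('f')): buffer="sfyfsnfofwu" (len 11), cursors c1@2 c2@4 c4@7 c3@9, authorship .1.2..4.3..
Authorship (.=original, N=cursor N): . 1 . 2 . . 4 . 3 . .
Index 8: author = 3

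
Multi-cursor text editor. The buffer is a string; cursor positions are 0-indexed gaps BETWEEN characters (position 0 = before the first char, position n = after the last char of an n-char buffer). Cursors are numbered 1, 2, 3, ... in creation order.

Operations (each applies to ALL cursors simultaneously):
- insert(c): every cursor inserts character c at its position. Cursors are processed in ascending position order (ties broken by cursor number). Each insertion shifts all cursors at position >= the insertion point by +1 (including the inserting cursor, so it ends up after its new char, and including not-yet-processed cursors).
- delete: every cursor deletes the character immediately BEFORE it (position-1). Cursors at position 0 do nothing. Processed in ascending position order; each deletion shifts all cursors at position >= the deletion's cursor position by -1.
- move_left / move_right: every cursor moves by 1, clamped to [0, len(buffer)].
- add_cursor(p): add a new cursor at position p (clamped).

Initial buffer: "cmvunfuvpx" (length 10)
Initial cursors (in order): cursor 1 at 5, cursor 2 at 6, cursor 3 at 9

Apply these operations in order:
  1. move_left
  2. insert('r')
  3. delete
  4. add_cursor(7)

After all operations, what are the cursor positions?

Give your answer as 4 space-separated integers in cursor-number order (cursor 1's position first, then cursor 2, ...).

After op 1 (move_left): buffer="cmvunfuvpx" (len 10), cursors c1@4 c2@5 c3@8, authorship ..........
After op 2 (insert('r')): buffer="cmvurnrfuvrpx" (len 13), cursors c1@5 c2@7 c3@11, authorship ....1.2...3..
After op 3 (delete): buffer="cmvunfuvpx" (len 10), cursors c1@4 c2@5 c3@8, authorship ..........
After op 4 (add_cursor(7)): buffer="cmvunfuvpx" (len 10), cursors c1@4 c2@5 c4@7 c3@8, authorship ..........

Answer: 4 5 8 7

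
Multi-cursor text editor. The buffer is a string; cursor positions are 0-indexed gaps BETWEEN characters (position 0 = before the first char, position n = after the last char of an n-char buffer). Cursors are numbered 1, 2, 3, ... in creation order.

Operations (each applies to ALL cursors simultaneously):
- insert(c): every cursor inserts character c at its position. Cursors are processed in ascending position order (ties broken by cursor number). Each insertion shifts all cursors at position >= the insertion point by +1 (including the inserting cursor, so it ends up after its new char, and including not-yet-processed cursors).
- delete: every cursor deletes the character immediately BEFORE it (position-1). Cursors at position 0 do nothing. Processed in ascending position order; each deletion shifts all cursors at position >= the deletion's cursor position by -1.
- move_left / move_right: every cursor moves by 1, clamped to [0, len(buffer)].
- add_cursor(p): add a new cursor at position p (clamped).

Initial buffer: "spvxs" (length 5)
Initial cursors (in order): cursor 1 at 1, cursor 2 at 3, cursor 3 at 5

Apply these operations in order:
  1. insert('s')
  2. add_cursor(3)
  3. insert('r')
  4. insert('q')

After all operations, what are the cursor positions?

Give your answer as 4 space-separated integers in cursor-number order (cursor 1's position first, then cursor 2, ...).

Answer: 4 11 16 7

Derivation:
After op 1 (insert('s')): buffer="sspvsxss" (len 8), cursors c1@2 c2@5 c3@8, authorship .1..2..3
After op 2 (add_cursor(3)): buffer="sspvsxss" (len 8), cursors c1@2 c4@3 c2@5 c3@8, authorship .1..2..3
After op 3 (insert('r')): buffer="ssrprvsrxssr" (len 12), cursors c1@3 c4@5 c2@8 c3@12, authorship .11.4.22..33
After op 4 (insert('q')): buffer="ssrqprqvsrqxssrq" (len 16), cursors c1@4 c4@7 c2@11 c3@16, authorship .111.44.222..333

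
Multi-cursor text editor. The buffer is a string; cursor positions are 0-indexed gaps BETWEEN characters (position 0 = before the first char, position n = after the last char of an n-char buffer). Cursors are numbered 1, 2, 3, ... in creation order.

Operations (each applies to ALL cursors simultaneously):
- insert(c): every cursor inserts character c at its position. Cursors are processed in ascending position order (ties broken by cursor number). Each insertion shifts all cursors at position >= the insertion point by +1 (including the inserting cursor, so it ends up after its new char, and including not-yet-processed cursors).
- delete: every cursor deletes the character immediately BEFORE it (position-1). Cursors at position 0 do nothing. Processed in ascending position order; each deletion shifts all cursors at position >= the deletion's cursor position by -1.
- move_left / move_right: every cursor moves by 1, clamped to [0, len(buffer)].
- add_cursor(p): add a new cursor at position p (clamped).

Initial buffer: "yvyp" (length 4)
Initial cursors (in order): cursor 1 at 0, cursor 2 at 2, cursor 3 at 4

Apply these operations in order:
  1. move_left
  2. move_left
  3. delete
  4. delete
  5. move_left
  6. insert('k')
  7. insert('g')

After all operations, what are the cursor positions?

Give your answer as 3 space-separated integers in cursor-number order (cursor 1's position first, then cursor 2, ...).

After op 1 (move_left): buffer="yvyp" (len 4), cursors c1@0 c2@1 c3@3, authorship ....
After op 2 (move_left): buffer="yvyp" (len 4), cursors c1@0 c2@0 c3@2, authorship ....
After op 3 (delete): buffer="yyp" (len 3), cursors c1@0 c2@0 c3@1, authorship ...
After op 4 (delete): buffer="yp" (len 2), cursors c1@0 c2@0 c3@0, authorship ..
After op 5 (move_left): buffer="yp" (len 2), cursors c1@0 c2@0 c3@0, authorship ..
After op 6 (insert('k')): buffer="kkkyp" (len 5), cursors c1@3 c2@3 c3@3, authorship 123..
After op 7 (insert('g')): buffer="kkkgggyp" (len 8), cursors c1@6 c2@6 c3@6, authorship 123123..

Answer: 6 6 6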